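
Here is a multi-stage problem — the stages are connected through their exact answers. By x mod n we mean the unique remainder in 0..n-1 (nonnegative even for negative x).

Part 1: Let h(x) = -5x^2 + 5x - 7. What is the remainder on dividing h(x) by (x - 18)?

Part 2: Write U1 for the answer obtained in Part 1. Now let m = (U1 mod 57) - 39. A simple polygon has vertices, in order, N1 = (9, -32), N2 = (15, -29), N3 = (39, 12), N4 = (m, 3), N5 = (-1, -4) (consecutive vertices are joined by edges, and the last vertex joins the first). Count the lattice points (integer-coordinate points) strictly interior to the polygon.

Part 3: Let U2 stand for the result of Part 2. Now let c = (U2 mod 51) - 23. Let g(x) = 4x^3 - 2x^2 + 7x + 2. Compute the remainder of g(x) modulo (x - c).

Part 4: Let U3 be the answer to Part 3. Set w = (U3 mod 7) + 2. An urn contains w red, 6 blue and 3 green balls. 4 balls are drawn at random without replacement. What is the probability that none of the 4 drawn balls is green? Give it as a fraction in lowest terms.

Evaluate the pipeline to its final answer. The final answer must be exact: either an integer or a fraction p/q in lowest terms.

Part 1: remainder = value at the root: -5*(18)^2 + 5*(18)^1 - 7 = (-1620) + (90) + (-7) = -1537; answer -1537
Part 2: U1 = -1537; m = -37; cross terms: (9*-29 - 15*-32)=219, (15*12 - 39*-29)=1311, (39*3 - -37*12)=561, (-37*-4 - -1*3)=151, (-1*-32 - 9*-4)=68; twice the area = |2310| = 2310; area = 1155; boundary points = 3 + 1 + 1 + 1 + 2 = 8; strictly interior points = area - boundary/2 + 1 = 1152; answer 1152
Part 3: U2 = 1152; c = 7; remainder = value at the root: 4*(7)^3 - 2*(7)^2 + 7*(7)^1 + 2 = (1372) + (-98) + (49) + (2) = 1325; answer 1325
Part 4: U3 = 1325; w = 4; total draws C(13,4) = 715; favorable C(10,4) = 210; P = 42/143; answer 42/143

42/143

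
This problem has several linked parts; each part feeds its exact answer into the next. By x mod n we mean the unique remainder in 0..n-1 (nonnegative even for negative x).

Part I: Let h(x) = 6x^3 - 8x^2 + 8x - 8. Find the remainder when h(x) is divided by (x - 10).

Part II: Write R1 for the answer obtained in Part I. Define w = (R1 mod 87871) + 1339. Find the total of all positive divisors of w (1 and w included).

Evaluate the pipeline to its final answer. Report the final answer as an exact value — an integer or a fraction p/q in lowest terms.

Part I: remainder = value at the root: 6*(10)^3 - 8*(10)^2 + 8*(10)^1 - 8 = (6000) + (-800) + (80) + (-8) = 5272; answer 5272
Part II: R1 = 5272; w = 6611; 6611 = 11 * 601; sigma = (1 + 11) * (1 + 601) = 12 * 602 = 7224; answer 7224

7224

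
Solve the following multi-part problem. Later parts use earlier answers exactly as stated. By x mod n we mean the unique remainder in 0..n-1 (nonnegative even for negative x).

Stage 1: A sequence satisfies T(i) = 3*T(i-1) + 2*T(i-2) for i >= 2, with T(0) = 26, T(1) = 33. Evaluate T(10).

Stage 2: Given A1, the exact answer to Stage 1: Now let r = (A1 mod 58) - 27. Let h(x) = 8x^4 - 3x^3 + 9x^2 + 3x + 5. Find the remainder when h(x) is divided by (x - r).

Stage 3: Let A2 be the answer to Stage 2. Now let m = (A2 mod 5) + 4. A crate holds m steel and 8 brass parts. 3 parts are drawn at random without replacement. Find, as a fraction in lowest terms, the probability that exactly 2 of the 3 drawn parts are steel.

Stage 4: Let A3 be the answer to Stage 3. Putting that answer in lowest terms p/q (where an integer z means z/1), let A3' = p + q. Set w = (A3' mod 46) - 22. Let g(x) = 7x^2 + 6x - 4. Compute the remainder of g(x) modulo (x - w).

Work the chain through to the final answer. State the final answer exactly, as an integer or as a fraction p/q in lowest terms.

-3

Stage 1: T(2) = 3*(33) + 2*(26) = 151; iterating: T(2)=151, T(3)=519, T(4)=1859, T(5)=6615, T(6)=23563, T(7)=83919, T(8)=298883, T(9)=1064487, T(10)=3791227; answer 3791227
Stage 2: A1 = 3791227; r = 30; remainder = value at the root: 8*(30)^4 - 3*(30)^3 + 9*(30)^2 + 3*(30)^1 + 5 = (6480000) + (-81000) + (8100) + (90) + (5) = 6407195; answer 6407195
Stage 3: A2 = 6407195; m = 4; total draws C(12,3) = 220; favorable C(4,2)*C(8,1) = 48; P = 12/55; answer 12/55
Stage 4: A3 = 12/55; threaded value p + q = 67; w = -1; remainder = value at the root: 7*(-1)^2 + 6*(-1)^1 - 4 = (7) + (-6) + (-4) = -3; answer -3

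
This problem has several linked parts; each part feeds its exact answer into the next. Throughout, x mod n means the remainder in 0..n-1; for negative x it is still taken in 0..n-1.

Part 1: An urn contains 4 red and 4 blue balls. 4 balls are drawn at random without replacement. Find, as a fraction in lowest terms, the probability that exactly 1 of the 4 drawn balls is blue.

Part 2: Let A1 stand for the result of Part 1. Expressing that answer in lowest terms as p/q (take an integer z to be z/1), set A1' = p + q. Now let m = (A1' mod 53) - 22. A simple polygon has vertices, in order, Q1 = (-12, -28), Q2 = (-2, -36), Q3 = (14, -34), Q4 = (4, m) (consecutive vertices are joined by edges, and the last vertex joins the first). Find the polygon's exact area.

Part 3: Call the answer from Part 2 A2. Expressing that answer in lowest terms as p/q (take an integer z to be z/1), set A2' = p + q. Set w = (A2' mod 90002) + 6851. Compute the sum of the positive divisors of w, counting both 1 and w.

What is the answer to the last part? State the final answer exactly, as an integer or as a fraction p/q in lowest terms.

10560

Part 1: total draws C(8,4) = 70; favorable C(4,1)*C(4,3) = 16; P = 8/35; answer 8/35
Part 2: A1 = 8/35; threaded value p + q = 43; m = 21; cross terms: (-12*-36 - -2*-28)=376, (-2*-34 - 14*-36)=572, (14*21 - 4*-34)=430, (4*-28 - -12*21)=140; twice the area = |1518| = 1518; area = 759; answer 759
Part 3: A2 = 759; threaded value p + q = 760; w = 7611; 7611 = 3 * 43 * 59; sigma = (1 + 3) * (1 + 43) * (1 + 59) = 4 * 44 * 60 = 10560; answer 10560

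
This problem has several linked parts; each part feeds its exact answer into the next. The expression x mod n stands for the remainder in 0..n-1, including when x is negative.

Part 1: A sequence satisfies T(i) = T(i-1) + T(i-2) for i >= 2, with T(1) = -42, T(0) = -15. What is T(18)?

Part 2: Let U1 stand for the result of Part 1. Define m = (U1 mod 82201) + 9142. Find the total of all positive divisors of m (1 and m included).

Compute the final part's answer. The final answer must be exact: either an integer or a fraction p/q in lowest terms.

Part 1: T(2) = 1*(-42) + 1*(-15) = -57; iterating: T(2)=-57, T(3)=-99, T(4)=-156, T(5)=-255, T(6)=-411, T(7)=-666, T(8)=-1077, T(9)=-1743, T(10)=-2820, T(11)=-4563, T(12)=-7383, T(13)=-11946, T(14)=-19329, T(15)=-31275, T(16)=-50604, T(17)=-81879, T(18)=-132483; answer -132483
Part 2: U1 = -132483; m = 41061; 41061 = 3 * 13687; sigma = (1 + 3) * (1 + 13687) = 4 * 13688 = 54752; answer 54752

54752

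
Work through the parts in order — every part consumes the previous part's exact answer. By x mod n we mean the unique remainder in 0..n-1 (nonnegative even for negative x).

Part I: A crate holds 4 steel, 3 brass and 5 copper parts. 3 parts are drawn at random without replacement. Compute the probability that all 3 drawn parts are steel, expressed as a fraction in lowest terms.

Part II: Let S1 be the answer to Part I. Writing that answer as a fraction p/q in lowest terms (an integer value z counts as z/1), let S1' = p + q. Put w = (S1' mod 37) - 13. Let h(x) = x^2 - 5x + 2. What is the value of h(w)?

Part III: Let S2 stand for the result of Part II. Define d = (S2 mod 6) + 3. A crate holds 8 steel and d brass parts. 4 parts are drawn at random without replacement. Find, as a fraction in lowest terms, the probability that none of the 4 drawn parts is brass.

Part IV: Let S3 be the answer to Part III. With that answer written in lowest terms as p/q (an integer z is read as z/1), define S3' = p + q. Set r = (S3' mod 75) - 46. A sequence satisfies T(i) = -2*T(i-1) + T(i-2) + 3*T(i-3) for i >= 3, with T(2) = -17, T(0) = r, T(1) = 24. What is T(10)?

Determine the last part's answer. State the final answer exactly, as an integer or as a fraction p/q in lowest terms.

8029

Part I: total draws C(12,3) = 220; favorable C(4,3) = 4; P = 1/55; answer 1/55
Part II: S1 = 1/55; threaded value p + q = 56; w = 6; 1*(6)^2 - 5*(6)^1 + 2 = (36) + (-30) + (2) = 8; answer 8
Part III: S2 = 8; d = 5; total draws C(13,4) = 715; favorable C(8,4) = 70; P = 14/143; answer 14/143
Part IV: S3 = 14/143; threaded value p + q = 157; r = -39; T(3) = -2*(-17) + 1*(24) + 3*(-39) = -59; iterating: T(3)=-59, T(4)=173, T(5)=-456, T(6)=908, T(7)=-1753, T(8)=3046, T(9)=-5121, T(10)=8029; answer 8029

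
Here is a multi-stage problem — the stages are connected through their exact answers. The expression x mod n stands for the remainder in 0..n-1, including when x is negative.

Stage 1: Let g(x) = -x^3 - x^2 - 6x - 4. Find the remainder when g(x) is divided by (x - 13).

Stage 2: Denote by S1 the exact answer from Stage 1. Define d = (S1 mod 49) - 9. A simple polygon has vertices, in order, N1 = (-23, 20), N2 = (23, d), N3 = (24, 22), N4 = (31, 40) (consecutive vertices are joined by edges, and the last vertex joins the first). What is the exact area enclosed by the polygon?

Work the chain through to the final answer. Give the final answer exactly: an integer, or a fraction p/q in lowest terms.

Stage 1: remainder = value at the root: -1*(13)^3 - 1*(13)^2 - 6*(13)^1 - 4 = (-2197) + (-169) + (-78) + (-4) = -2448; answer -2448
Stage 2: S1 = -2448; d = -7; cross terms: (-23*-7 - 23*20)=-299, (23*22 - 24*-7)=674, (24*40 - 31*22)=278, (31*20 - -23*40)=1540; twice the area = |2193| = 2193; area = 2193/2; answer 2193/2

2193/2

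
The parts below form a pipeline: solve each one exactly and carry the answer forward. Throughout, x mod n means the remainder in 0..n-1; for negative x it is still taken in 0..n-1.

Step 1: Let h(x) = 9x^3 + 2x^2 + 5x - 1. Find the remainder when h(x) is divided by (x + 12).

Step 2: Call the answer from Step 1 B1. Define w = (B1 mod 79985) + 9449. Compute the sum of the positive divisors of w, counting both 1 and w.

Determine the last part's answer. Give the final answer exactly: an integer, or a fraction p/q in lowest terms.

112960

Step 1: remainder = value at the root: 9*(-12)^3 + 2*(-12)^2 + 5*(-12)^1 - 1 = (-15552) + (288) + (-60) + (-1) = -15325; answer -15325
Step 2: B1 = -15325; w = 74109; 74109 = 3 * 7 * 3529; sigma = (1 + 3) * (1 + 7) * (1 + 3529) = 4 * 8 * 3530 = 112960; answer 112960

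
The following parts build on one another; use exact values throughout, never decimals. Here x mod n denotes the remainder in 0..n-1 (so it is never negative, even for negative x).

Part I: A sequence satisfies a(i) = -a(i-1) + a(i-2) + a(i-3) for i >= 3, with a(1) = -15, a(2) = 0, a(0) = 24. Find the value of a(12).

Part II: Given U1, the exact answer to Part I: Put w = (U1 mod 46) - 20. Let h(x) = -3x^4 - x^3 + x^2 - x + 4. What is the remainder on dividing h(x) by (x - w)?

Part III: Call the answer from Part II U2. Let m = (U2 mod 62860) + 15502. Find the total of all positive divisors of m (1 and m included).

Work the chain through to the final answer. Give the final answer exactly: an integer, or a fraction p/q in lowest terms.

137088

Part I: a(3) = -1*(0) + 1*(-15) + 1*(24) = 9; iterating: a(3)=9, a(4)=-24, a(5)=33, a(6)=-48, a(7)=57, a(8)=-72, a(9)=81, a(10)=-96, a(11)=105, a(12)=-120; answer -120
Part II: U1 = -120; w = -2; remainder = value at the root: -3*(-2)^4 - 1*(-2)^3 + 1*(-2)^2 - 1*(-2)^1 + 4 = (-48) + (8) + (4) + (2) + (4) = -30; answer -30
Part III: U2 = -30; m = 78332; 78332 = 2^2 * 19583; sigma = (1 + 2 + 4) * (1 + 19583) = 7 * 19584 = 137088; answer 137088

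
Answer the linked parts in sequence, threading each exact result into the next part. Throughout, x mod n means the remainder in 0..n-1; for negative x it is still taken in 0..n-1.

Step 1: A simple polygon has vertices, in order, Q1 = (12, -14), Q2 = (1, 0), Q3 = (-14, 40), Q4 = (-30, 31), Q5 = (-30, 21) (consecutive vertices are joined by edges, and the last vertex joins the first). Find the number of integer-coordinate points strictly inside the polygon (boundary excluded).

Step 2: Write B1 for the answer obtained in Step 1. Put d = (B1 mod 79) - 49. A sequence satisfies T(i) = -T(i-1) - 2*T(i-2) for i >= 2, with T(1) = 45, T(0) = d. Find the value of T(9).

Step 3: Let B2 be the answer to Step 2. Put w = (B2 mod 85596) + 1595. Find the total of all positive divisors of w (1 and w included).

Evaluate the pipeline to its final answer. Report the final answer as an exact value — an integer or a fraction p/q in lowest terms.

Step 1: cross terms: (12*0 - 1*-14)=14, (1*40 - -14*0)=40, (-14*31 - -30*40)=766, (-30*21 - -30*31)=300, (-30*-14 - 12*21)=168; twice the area = |1288| = 1288; area = 644; boundary points = 1 + 5 + 1 + 10 + 7 = 24; strictly interior points = area - boundary/2 + 1 = 633; answer 633
Step 2: B1 = 633; d = -48; T(2) = -1*(45) - 2*(-48) = 51; iterating: T(2)=51, T(3)=-141, T(4)=39, T(5)=243, T(6)=-321, T(7)=-165, T(8)=807, T(9)=-477; answer -477
Step 3: B2 = -477; w = 86714; 86714 = 2 * 191 * 227; sigma = (1 + 2) * (1 + 191) * (1 + 227) = 3 * 192 * 228 = 131328; answer 131328

131328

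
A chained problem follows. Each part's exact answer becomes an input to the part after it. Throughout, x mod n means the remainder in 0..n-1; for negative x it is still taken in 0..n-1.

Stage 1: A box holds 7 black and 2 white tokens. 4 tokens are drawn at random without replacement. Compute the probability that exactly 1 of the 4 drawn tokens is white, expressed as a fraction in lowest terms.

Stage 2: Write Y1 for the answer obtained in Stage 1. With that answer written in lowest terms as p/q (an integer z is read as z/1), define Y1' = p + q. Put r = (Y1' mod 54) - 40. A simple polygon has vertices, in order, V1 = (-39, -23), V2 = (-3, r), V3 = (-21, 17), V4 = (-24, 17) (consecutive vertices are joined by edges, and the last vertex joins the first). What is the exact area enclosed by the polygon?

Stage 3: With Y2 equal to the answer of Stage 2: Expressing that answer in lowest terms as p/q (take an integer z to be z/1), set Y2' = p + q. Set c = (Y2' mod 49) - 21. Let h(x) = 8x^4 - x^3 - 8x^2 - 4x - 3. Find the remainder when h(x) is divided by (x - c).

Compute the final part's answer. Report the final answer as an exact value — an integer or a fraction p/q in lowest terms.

534

Stage 1: total draws C(9,4) = 126; favorable C(2,1)*C(7,3) = 70; P = 5/9; answer 5/9
Stage 2: Y1 = 5/9; threaded value p + q = 14; r = -26; cross terms: (-39*-26 - -3*-23)=945, (-3*17 - -21*-26)=-597, (-21*17 - -24*17)=51, (-24*-23 - -39*17)=1215; twice the area = |1614| = 1614; area = 807; answer 807
Stage 3: Y2 = 807; threaded value p + q = 808; c = 3; remainder = value at the root: 8*(3)^4 - 1*(3)^3 - 8*(3)^2 - 4*(3)^1 - 3 = (648) + (-27) + (-72) + (-12) + (-3) = 534; answer 534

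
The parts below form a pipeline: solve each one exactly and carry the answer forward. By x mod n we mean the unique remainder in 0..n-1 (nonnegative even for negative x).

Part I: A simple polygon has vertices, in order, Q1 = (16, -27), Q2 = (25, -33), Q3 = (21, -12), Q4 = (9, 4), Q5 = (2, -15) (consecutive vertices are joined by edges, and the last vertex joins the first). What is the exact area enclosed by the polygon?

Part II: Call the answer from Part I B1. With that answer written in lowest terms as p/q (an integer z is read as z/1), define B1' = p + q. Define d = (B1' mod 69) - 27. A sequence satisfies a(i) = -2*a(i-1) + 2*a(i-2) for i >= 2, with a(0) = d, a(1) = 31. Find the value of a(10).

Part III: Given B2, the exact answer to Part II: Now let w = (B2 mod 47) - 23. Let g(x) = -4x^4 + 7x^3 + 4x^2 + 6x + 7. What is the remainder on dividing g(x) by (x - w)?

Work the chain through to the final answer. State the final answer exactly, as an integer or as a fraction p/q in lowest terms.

-94529

Part I: cross terms: (16*-33 - 25*-27)=147, (25*-12 - 21*-33)=393, (21*4 - 9*-12)=192, (9*-15 - 2*4)=-143, (2*-27 - 16*-15)=186; twice the area = |775| = 775; area = 775/2; answer 775/2
Part II: B1 = 775/2; threaded value p + q = 777; d = -9; a(2) = -2*(31) + 2*(-9) = -80; iterating: a(2)=-80, a(3)=222, a(4)=-604, a(5)=1652, a(6)=-4512, a(7)=12328, a(8)=-33680, a(9)=92016, a(10)=-251392; answer -251392
Part III: B2 = -251392; w = -12; remainder = value at the root: -4*(-12)^4 + 7*(-12)^3 + 4*(-12)^2 + 6*(-12)^1 + 7 = (-82944) + (-12096) + (576) + (-72) + (7) = -94529; answer -94529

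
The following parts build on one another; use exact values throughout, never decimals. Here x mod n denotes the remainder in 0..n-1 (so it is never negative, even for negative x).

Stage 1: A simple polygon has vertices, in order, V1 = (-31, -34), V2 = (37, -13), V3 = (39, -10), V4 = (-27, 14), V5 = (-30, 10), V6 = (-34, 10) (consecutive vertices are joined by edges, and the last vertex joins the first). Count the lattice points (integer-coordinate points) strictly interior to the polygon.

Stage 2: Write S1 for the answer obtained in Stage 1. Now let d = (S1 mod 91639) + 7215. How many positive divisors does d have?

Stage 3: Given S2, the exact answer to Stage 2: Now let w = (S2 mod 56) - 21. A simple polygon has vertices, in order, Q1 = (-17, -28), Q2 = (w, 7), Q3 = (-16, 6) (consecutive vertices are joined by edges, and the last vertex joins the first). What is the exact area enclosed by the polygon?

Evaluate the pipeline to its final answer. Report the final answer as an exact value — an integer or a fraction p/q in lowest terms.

101/2

Stage 1: cross terms: (-31*-13 - 37*-34)=1661, (37*-10 - 39*-13)=137, (39*14 - -27*-10)=276, (-27*10 - -30*14)=150, (-30*10 - -34*10)=40, (-34*-34 - -31*10)=1466; twice the area = |3730| = 3730; area = 1865; boundary points = 1 + 1 + 6 + 1 + 4 + 1 = 14; strictly interior points = area - boundary/2 + 1 = 1859; answer 1859
Stage 2: S1 = 1859; d = 9074; 9074 = 2 * 13 * 349; number of divisors = (1+1) * (1+1) * (1+1) = 8; answer 8
Stage 3: S2 = 8; w = -13; cross terms: (-17*7 - -13*-28)=-483, (-13*6 - -16*7)=34, (-16*-28 - -17*6)=550; twice the area = |101| = 101; area = 101/2; answer 101/2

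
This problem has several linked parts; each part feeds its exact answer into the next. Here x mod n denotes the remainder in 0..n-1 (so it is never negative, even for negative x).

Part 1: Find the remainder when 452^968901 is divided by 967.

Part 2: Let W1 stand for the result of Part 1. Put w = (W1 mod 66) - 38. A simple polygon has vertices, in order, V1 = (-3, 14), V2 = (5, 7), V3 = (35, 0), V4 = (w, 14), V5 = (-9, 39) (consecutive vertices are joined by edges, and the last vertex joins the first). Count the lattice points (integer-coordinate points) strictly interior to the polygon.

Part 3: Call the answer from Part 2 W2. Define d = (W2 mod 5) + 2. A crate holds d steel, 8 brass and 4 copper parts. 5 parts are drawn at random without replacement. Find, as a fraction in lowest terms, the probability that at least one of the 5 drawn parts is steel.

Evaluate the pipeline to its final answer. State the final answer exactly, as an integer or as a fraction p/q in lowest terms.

1349/1547

Part 1: squarings mod 967: 452^1=452, 452^2=267, 452^4=698, 452^8=803, 452^16=787, 452^32=489, 452^64=272, 452^128=492, 452^256=314, 452^512=929, 452^1024=477, 452^2048=284, 452^4096=395, 452^8192=338, 452^16384=138, 452^32768=671, 452^65536=586, 452^131072=111, 452^262144=717, 452^524288=612; 452^968901 = 452^1 * 452^4 * 452^64 * 452^128 * 452^2048 * 452^16384 * 452^32768 * 452^131072 * 452^262144 * 452^524288 = 776 (mod 967); answer 776
Part 2: W1 = 776; w = 12; cross terms: (-3*7 - 5*14)=-91, (5*0 - 35*7)=-245, (35*14 - 12*0)=490, (12*39 - -9*14)=594, (-9*14 - -3*39)=-9; twice the area = |739| = 739; area = 739/2; boundary points = 1 + 1 + 1 + 1 + 1 = 5; strictly interior points = area - boundary/2 + 1 = 368; answer 368
Part 3: W2 = 368; d = 5; total draws C(17,5) = 6188; complement C(12,5) = 792; favorable 6188 - 792 = 5396; P = 1349/1547; answer 1349/1547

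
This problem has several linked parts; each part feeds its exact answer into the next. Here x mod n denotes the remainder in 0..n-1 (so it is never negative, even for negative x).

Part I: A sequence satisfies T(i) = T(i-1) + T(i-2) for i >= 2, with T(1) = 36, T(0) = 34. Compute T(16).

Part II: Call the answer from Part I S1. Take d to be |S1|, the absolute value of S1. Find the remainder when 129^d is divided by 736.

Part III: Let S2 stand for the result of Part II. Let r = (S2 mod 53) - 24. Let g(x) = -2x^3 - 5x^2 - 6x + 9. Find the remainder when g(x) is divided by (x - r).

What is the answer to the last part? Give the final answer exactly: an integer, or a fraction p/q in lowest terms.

-20844

Part I: T(2) = 1*(36) + 1*(34) = 70; iterating: T(2)=70, T(3)=106, T(4)=176, T(5)=282, T(6)=458, T(7)=740, T(8)=1198, T(9)=1938, T(10)=3136, T(11)=5074, T(12)=8210, T(13)=13284, T(14)=21494, T(15)=34778, T(16)=56272; answer 56272
Part II: S1 = 56272; d = 56272; squarings mod 736: 129^1=129, 129^2=449, 129^4=673, 129^8=289, 129^16=353, 129^32=225, 129^64=577, 129^128=257, 129^256=545, 129^512=417, 129^1024=193, 129^2048=449, 129^4096=673, 129^8192=289, 129^16384=353, 129^32768=225; 129^56272 = 129^16 * 129^64 * 129^128 * 129^256 * 129^512 * 129^2048 * 129^4096 * 129^16384 * 129^32768 = 257 (mod 736); answer 257
Part III: S2 = 257; r = 21; remainder = value at the root: -2*(21)^3 - 5*(21)^2 - 6*(21)^1 + 9 = (-18522) + (-2205) + (-126) + (9) = -20844; answer -20844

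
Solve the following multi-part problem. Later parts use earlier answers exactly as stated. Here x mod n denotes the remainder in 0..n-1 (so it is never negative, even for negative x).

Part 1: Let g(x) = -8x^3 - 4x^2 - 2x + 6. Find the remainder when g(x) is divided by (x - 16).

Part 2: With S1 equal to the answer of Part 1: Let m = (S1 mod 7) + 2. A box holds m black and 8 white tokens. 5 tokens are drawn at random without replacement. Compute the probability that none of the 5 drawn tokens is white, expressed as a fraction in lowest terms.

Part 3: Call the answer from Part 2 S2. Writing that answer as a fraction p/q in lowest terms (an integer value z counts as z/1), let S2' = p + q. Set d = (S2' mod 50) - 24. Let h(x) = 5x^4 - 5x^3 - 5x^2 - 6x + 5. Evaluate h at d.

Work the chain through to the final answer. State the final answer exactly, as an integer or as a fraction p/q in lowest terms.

Part 1: remainder = value at the root: -8*(16)^3 - 4*(16)^2 - 2*(16)^1 + 6 = (-32768) + (-1024) + (-32) + (6) = -33818; answer -33818
Part 2: S1 = -33818; m = 8; total draws C(16,5) = 4368; favorable C(8,5) = 56; P = 1/78; answer 1/78
Part 3: S2 = 1/78; threaded value p + q = 79; d = 5; 5*(5)^4 - 5*(5)^3 - 5*(5)^2 - 6*(5)^1 + 5 = (3125) + (-625) + (-125) + (-30) + (5) = 2350; answer 2350

2350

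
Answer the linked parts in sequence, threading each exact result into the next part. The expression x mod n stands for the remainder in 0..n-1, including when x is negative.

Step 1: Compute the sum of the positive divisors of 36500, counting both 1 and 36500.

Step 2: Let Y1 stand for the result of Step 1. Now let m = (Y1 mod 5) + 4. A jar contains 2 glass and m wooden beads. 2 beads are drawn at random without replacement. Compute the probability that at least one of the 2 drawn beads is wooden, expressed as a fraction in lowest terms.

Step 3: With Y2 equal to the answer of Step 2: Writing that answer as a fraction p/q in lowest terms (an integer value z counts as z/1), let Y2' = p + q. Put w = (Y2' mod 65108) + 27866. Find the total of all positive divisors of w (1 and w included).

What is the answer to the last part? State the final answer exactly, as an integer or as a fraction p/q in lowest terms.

34496

Step 1: 36500 = 2^2 * 5^3 * 73; sigma = (1 + 2 + 4) * (1 + 5 + 25 + 125) * (1 + 73) = 7 * 156 * 74 = 80808; answer 80808
Step 2: Y1 = 80808; m = 7; total draws C(9,2) = 36; complement C(2,2) = 1; favorable 36 - 1 = 35; P = 35/36; answer 35/36
Step 3: Y2 = 35/36; threaded value p + q = 71; w = 27937; 27937 = 7 * 13 * 307; sigma = (1 + 7) * (1 + 13) * (1 + 307) = 8 * 14 * 308 = 34496; answer 34496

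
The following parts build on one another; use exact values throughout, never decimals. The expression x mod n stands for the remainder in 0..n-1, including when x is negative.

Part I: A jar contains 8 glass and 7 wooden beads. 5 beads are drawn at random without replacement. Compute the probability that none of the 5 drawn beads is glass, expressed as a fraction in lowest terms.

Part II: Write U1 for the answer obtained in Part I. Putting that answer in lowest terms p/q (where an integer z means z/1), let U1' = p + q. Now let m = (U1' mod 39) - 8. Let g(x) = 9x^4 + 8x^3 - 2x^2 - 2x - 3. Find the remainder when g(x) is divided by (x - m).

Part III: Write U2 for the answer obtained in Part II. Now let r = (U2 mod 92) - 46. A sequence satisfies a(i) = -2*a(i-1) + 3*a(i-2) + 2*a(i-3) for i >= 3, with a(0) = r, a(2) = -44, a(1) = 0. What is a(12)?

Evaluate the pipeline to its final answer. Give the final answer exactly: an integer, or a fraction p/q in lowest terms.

Part I: total draws C(15,5) = 3003; favorable C(7,5) = 21; P = 1/143; answer 1/143
Part II: U1 = 1/143; threaded value p + q = 144; m = 19; remainder = value at the root: 9*(19)^4 + 8*(19)^3 - 2*(19)^2 - 2*(19)^1 - 3 = (1172889) + (54872) + (-722) + (-38) + (-3) = 1226998; answer 1226998
Part III: U2 = 1226998; r = 40; a(3) = -2*(-44) + 3*(0) + 2*(40) = 168; iterating: a(3)=168, a(4)=-468, a(5)=1352, a(6)=-3772, a(7)=10664, a(8)=-29940, a(9)=84328, a(10)=-237148, a(11)=667400, a(12)=-1877588; answer -1877588

-1877588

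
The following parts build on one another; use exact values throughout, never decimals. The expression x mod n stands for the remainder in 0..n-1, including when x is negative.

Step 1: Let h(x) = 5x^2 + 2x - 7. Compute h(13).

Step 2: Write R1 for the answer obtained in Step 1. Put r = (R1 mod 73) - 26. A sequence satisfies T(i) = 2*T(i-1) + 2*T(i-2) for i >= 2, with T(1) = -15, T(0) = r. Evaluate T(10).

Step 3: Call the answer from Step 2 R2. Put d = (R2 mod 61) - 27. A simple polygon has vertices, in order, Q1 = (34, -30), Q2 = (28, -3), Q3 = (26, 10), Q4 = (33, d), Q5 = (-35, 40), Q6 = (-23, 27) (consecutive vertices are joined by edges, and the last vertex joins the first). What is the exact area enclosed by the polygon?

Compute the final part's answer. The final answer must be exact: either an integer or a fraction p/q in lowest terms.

Step 1: 5*(13)^2 + 2*(13)^1 - 7 = (845) + (26) + (-7) = 864; answer 864
Step 2: R1 = 864; r = 35; T(2) = 2*(-15) + 2*(35) = 40; iterating: T(2)=40, T(3)=50, T(4)=180, T(5)=460, T(6)=1280, T(7)=3480, T(8)=9520, T(9)=26000, T(10)=71040; answer 71040
Step 3: R2 = 71040; d = 9; cross terms: (34*-3 - 28*-30)=738, (28*10 - 26*-3)=358, (26*9 - 33*10)=-96, (33*40 - -35*9)=1635, (-35*27 - -23*40)=-25, (-23*-30 - 34*27)=-228; twice the area = |2382| = 2382; area = 1191; answer 1191

1191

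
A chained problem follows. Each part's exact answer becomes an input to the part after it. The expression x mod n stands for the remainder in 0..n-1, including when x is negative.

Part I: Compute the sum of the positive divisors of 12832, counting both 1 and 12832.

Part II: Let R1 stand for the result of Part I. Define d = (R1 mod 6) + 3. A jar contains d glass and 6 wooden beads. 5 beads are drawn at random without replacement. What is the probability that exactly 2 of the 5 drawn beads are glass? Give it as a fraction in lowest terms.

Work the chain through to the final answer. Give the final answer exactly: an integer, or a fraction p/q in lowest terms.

Part I: 12832 = 2^5 * 401; sigma = (1 + 2 + 4 + 8 + 16 + 32) * (1 + 401) = 63 * 402 = 25326; answer 25326
Part II: R1 = 25326; d = 3; total draws C(9,5) = 126; favorable C(3,2)*C(6,3) = 60; P = 10/21; answer 10/21

10/21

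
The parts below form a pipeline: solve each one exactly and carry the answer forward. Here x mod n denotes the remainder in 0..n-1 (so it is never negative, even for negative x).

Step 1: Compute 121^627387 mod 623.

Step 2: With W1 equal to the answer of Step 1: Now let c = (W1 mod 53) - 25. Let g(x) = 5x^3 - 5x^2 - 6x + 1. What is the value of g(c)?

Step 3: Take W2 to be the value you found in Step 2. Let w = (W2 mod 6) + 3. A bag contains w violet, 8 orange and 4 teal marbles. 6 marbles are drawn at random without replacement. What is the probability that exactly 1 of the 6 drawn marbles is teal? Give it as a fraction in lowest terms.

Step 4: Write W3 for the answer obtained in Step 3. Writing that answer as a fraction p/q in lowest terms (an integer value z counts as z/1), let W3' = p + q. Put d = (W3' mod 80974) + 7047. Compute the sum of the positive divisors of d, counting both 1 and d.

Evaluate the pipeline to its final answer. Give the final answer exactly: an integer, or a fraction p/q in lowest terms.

Step 1: squarings mod 623: 121^1=121, 121^2=312, 121^4=156, 121^8=39, 121^16=275, 121^32=242, 121^64=2, 121^128=4, 121^256=16, 121^512=256, 121^1024=121, 121^2048=312, 121^4096=156, 121^8192=39, 121^16384=275, 121^32768=242, 121^65536=2, 121^131072=4, 121^262144=16, 121^524288=256; 121^627387 = 121^1 * 121^2 * 121^8 * 121^16 * 121^32 * 121^128 * 121^512 * 121^4096 * 121^32768 * 121^65536 * 121^524288 = 134 (mod 623); answer 134
Step 2: W1 = 134; c = 3; 5*(3)^3 - 5*(3)^2 - 6*(3)^1 + 1 = (135) + (-45) + (-18) + (1) = 73; answer 73
Step 3: W2 = 73; w = 4; total draws C(16,6) = 8008; favorable C(4,1)*C(12,5) = 3168; P = 36/91; answer 36/91
Step 4: W3 = 36/91; threaded value p + q = 127; d = 7174; 7174 = 2 * 17 * 211; sigma = (1 + 2) * (1 + 17) * (1 + 211) = 3 * 18 * 212 = 11448; answer 11448

11448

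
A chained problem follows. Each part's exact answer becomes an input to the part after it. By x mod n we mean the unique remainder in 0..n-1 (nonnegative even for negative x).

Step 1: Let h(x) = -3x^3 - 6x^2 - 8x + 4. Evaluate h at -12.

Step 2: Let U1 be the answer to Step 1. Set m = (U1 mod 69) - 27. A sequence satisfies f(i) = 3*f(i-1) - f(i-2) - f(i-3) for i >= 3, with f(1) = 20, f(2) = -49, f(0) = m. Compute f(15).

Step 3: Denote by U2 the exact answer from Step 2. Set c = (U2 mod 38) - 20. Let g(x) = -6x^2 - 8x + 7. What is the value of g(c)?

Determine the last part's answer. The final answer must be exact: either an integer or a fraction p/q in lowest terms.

Step 1: -3*(-12)^3 - 6*(-12)^2 - 8*(-12)^1 + 4 = (5184) + (-864) + (96) + (4) = 4420; answer 4420
Step 2: U1 = 4420; m = -23; f(3) = 3*(-49) - 1*(20) - 1*(-23) = -144; iterating: f(3)=-144, f(4)=-403, f(5)=-1016, f(6)=-2501, f(7)=-6084, f(8)=-14735, f(9)=-35620, f(10)=-86041, f(11)=-207768, f(12)=-501643, f(13)=-1211120, f(14)=-2923949, f(15)=-7059084; answer -7059084
Step 3: U2 = -7059084; c = 4; -6*(4)^2 - 8*(4)^1 + 7 = (-96) + (-32) + (7) = -121; answer -121

-121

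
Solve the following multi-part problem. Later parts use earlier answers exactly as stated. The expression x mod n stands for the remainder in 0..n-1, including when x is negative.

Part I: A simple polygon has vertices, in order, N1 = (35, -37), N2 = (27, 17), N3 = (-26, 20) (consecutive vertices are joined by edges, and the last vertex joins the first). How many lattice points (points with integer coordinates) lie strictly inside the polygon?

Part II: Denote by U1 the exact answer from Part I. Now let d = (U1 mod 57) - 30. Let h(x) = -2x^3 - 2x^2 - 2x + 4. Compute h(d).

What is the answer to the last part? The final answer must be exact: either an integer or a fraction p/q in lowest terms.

Part I: cross terms: (35*17 - 27*-37)=1594, (27*20 - -26*17)=982, (-26*-37 - 35*20)=262; twice the area = |2838| = 2838; area = 1419; boundary points = 2 + 1 + 1 = 4; strictly interior points = area - boundary/2 + 1 = 1418; answer 1418
Part II: U1 = 1418; d = 20; -2*(20)^3 - 2*(20)^2 - 2*(20)^1 + 4 = (-16000) + (-800) + (-40) + (4) = -16836; answer -16836

-16836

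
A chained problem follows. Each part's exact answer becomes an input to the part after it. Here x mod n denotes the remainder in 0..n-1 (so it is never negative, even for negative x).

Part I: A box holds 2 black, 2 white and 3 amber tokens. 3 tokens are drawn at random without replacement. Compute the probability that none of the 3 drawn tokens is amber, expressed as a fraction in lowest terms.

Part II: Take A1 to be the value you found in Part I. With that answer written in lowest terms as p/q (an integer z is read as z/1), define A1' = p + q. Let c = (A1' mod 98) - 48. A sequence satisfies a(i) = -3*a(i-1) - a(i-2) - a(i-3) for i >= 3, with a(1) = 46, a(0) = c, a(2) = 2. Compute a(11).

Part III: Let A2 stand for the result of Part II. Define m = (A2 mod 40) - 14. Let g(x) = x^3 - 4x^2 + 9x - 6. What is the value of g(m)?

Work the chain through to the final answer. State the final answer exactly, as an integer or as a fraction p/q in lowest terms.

940

Part I: total draws C(7,3) = 35; favorable C(4,3) = 4; P = 4/35; answer 4/35
Part II: A1 = 4/35; threaded value p + q = 39; c = -9; a(3) = -3*(2) - 1*(46) - 1*(-9) = -43; iterating: a(3)=-43, a(4)=81, a(5)=-202, a(6)=568, a(7)=-1583, a(8)=4383, a(9)=-12134, a(10)=33602, a(11)=-93055; answer -93055
Part III: A2 = -93055; m = 11; 1*(11)^3 - 4*(11)^2 + 9*(11)^1 - 6 = (1331) + (-484) + (99) + (-6) = 940; answer 940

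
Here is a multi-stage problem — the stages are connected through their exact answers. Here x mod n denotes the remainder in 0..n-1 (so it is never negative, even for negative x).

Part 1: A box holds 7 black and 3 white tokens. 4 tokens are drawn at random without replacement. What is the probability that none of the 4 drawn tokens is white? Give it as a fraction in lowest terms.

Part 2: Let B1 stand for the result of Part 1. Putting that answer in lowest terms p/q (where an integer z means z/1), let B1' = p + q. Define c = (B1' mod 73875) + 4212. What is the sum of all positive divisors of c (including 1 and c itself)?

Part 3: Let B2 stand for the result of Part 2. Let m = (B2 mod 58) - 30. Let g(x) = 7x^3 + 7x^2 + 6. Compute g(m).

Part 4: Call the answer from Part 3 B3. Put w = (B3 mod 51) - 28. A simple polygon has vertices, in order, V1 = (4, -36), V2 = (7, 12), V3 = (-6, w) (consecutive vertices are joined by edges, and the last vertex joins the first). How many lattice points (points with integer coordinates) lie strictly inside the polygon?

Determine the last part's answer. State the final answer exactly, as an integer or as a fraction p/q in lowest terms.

300

Part 1: total draws C(10,4) = 210; favorable C(7,4) = 35; P = 1/6; answer 1/6
Part 2: B1 = 1/6; threaded value p + q = 7; c = 4219; 4219 is prime, so its only divisors are 1 and 4219; sigma = 1 + 4219 = 4220; answer 4220
Part 3: B2 = 4220; m = 14; 7*(14)^3 + 7*(14)^2 + 6 = (19208) + (1372) + (6) = 20586; answer 20586
Part 4: B3 = 20586; w = 5; cross terms: (4*12 - 7*-36)=300, (7*5 - -6*12)=107, (-6*-36 - 4*5)=196; twice the area = |603| = 603; area = 603/2; boundary points = 3 + 1 + 1 = 5; strictly interior points = area - boundary/2 + 1 = 300; answer 300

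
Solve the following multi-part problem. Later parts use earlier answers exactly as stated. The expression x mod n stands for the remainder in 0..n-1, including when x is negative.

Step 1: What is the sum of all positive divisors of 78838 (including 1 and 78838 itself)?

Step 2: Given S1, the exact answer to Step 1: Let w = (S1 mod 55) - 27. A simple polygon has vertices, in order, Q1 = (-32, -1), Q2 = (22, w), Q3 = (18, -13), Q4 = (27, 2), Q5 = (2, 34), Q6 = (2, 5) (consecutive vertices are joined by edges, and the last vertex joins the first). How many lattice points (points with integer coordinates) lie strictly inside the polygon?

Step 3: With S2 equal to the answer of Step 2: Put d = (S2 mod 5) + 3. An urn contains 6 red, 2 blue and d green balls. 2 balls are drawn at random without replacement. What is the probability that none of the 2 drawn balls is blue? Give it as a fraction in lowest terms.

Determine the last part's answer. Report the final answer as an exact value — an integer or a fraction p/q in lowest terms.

Step 1: 78838 = 2 * 39419; sigma = (1 + 2) * (1 + 39419) = 3 * 39420 = 118260; answer 118260
Step 2: S1 = 118260; w = -17; cross terms: (-32*-17 - 22*-1)=566, (22*-13 - 18*-17)=20, (18*2 - 27*-13)=387, (27*34 - 2*2)=914, (2*5 - 2*34)=-58, (2*-1 - -32*5)=158; twice the area = |1987| = 1987; area = 1987/2; boundary points = 2 + 4 + 3 + 1 + 29 + 2 = 41; strictly interior points = area - boundary/2 + 1 = 974; answer 974
Step 3: S2 = 974; d = 7; total draws C(15,2) = 105; favorable C(13,2) = 78; P = 26/35; answer 26/35

26/35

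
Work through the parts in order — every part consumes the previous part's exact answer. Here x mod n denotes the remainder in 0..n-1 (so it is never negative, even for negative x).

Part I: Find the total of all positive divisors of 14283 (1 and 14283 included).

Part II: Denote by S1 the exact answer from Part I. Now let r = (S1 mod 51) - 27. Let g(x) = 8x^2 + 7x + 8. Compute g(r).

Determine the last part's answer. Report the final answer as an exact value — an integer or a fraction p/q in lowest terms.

878

Part I: 14283 = 3^3 * 23^2; sigma = (1 + 3 + 9 + 27) * (1 + 23 + 529) = 40 * 553 = 22120; answer 22120
Part II: S1 = 22120; r = 10; 8*(10)^2 + 7*(10)^1 + 8 = (800) + (70) + (8) = 878; answer 878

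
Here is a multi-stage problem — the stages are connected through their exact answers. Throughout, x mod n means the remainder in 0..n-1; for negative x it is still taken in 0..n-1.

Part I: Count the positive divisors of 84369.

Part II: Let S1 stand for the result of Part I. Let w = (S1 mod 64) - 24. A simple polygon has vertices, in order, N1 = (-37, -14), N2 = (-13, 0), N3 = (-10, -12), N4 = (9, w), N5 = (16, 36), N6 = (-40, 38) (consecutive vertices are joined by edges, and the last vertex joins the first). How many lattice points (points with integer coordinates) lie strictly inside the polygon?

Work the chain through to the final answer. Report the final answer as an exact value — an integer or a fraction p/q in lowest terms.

Part I: 84369 = 3 * 28123; number of divisors = (1+1) * (1+1) = 4; answer 4
Part II: S1 = 4; w = -20; cross terms: (-37*0 - -13*-14)=-182, (-13*-12 - -10*0)=156, (-10*-20 - 9*-12)=308, (9*36 - 16*-20)=644, (16*38 - -40*36)=2048, (-40*-14 - -37*38)=1966; twice the area = |4940| = 4940; area = 2470; boundary points = 2 + 3 + 1 + 7 + 2 + 1 = 16; strictly interior points = area - boundary/2 + 1 = 2463; answer 2463

2463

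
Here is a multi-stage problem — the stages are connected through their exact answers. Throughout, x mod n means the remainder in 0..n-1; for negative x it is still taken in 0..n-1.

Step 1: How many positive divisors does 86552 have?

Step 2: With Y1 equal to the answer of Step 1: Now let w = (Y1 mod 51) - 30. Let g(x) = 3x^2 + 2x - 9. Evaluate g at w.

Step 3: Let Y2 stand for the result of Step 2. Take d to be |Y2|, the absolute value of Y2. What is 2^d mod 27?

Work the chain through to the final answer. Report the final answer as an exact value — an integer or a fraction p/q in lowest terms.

Step 1: 86552 = 2^3 * 31 * 349; number of divisors = (3+1) * (1+1) * (1+1) = 16; answer 16
Step 2: Y1 = 16; w = -14; 3*(-14)^2 + 2*(-14)^1 - 9 = (588) + (-28) + (-9) = 551; answer 551
Step 3: Y2 = 551; d = 551; squarings mod 27: 2^1=2, 2^2=4, 2^4=16, 2^8=13, 2^16=7, 2^32=22, 2^64=25, 2^128=4, 2^256=16, 2^512=13; 2^551 = 2^1 * 2^2 * 2^4 * 2^32 * 2^512 = 23 (mod 27); answer 23

23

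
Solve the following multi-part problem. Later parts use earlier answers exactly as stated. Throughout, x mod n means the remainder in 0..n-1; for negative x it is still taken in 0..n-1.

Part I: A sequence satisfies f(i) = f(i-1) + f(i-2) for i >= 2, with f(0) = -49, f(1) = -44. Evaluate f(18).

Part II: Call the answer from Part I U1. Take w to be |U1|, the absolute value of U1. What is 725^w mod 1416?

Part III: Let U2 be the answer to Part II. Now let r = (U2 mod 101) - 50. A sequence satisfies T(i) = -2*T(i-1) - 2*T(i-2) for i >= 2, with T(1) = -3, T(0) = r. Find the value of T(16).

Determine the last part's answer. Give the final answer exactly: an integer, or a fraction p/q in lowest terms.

-8448

Part I: f(2) = 1*(-44) + 1*(-49) = -93; iterating: f(2)=-93, f(3)=-137, f(4)=-230, f(5)=-367, f(6)=-597, f(7)=-964, f(8)=-1561, f(9)=-2525, f(10)=-4086, f(11)=-6611, f(12)=-10697, f(13)=-17308, f(14)=-28005, f(15)=-45313, f(16)=-73318, f(17)=-118631, f(18)=-191949; answer -191949
Part II: U1 = -191949; w = 191949; squarings mod 1416: 725^1=725, 725^2=289, 725^4=1393, 725^8=529, 725^16=889, 725^32=193, 725^64=433, 725^128=577, 725^256=169, 725^512=241, 725^1024=25, 725^2048=625, 725^4096=1225, 725^8192=1081, 725^16384=361, 725^32768=49, 725^65536=985, 725^131072=265; 725^191949 = 725^1 * 725^4 * 725^8 * 725^64 * 725^128 * 725^256 * 725^1024 * 725^2048 * 725^8192 * 725^16384 * 725^32768 * 725^131072 = 1229 (mod 1416); answer 1229
Part III: U2 = 1229; r = -33; T(2) = -2*(-3) - 2*(-33) = 72; iterating: T(2)=72, T(3)=-138, T(4)=132, T(5)=12, T(6)=-288, T(7)=552, T(8)=-528, T(9)=-48, T(10)=1152, T(11)=-2208, T(12)=2112, T(13)=192, T(14)=-4608, T(15)=8832, T(16)=-8448; answer -8448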